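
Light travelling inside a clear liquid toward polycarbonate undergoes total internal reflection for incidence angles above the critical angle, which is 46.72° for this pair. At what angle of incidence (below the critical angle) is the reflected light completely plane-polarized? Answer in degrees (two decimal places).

θ_B ≈ 36.06°

n₂/n₁ = sin θ_c = sin 46.72° = 0.7280.
tan θ_B equals the same ratio, so θ_B = arctan(0.7280) = 36.06°.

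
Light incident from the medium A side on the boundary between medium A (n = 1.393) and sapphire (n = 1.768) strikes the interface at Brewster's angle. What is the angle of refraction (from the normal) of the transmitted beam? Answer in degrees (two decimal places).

θ_t ≈ 38.23°

tan θ_B = n₂/n₁ = 1.768/1.393 = 1.2692, so θ_B = 51.77°.
At Brewster's angle the reflected and refracted rays are perpendicular, so θ_t = 90° − θ_B = 90° − 51.77° = 38.23°.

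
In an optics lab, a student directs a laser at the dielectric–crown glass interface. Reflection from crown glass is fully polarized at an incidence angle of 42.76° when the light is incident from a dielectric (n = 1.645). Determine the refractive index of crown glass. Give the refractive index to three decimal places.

n ≈ 1.521

Full polarization of the reflected beam means tan θ_B = n₂/n₁, where n₁ is the incident medium (a dielectric).
n₂ = n₁ tan θ_B = 1.645 × tan 42.76° = 1.521.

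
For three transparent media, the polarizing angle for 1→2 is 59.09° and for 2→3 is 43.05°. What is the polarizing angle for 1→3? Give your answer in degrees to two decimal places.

θ_B ≈ 57.34°

n₂/n₁ = tan 59.09° = 1.6702 and n₃/n₂ = tan 43.05° = 0.9341.
Multiplying, n₃/n₁ = 1.6702 × 0.9341 = 1.5602, and θ_B(1→3) = arctan 1.5602 = 57.34°.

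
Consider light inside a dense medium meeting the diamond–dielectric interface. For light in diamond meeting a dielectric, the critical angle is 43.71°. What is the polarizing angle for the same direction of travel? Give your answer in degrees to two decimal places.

At the critical angle sin θ_c = n₂/n₁, giving n₂/n₁ = sin 43.71° = 0.6910.
Then tan θ_B = n₂/n₁ = 0.6910, so θ_B = arctan 0.6910 = 34.64°.

θ_B ≈ 34.64°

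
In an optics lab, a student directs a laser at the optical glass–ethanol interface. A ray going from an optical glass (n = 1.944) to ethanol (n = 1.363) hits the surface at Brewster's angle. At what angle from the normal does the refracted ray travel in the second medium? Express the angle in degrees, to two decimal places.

θ_t ≈ 54.96°

tan θ_B = n₂/n₁ = 1.363/1.944 = 0.7011, so θ_B = 35.04°.
The refracted ray is perpendicular to the reflected ray, so θ_t = 90° − θ_B = 54.96°.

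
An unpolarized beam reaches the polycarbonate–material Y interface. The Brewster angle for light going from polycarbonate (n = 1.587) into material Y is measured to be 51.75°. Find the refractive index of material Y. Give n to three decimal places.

Full polarization of the reflected beam means tan θ_B = n₂/n₁, where n₁ is the incident medium (polycarbonate).
n₂ = n₁ tan θ_B = 1.587 × tan 51.75° = 2.013.

n ≈ 2.013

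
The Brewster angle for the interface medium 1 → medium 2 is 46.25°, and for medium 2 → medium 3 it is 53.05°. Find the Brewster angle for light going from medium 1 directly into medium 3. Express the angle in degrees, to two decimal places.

θ_B ≈ 54.24°

tan θ_B(1→2) = n₂/n₁ = tan 46.25° = 1.0446.
tan θ_B(2→3) = n₃/n₂ = tan 53.05° = 1.3295.
n₃/n₁ = 1.3888. Then tan θ_B(1→3) = n₃/n₁, so θ_B(1→3) = arctan(1.3888) = 54.24°.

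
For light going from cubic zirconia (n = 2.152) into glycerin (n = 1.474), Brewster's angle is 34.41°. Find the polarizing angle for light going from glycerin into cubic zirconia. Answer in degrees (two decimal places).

θ_B' ≈ 55.59°

Reversing the direction swaps n₁ and n₂, so tan θ_B' = 1/tan θ_B and θ_B' = 90° − θ_B.
Hence θ_B' = 90° − 34.41° = 55.59°.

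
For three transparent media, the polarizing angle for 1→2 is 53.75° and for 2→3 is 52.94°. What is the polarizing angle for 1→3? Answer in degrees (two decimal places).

θ_B ≈ 61.03°

n₂/n₁ = tan 53.75° = 1.3638 and n₃/n₂ = tan 52.94° = 1.3242.
Multiplying, n₃/n₁ = 1.3638 × 1.3242 = 1.8059, and θ_B(1→3) = arctan 1.8059 = 61.03°.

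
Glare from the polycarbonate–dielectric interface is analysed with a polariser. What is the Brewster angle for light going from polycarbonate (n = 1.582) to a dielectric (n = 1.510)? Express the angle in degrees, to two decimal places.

θ_B ≈ 43.67°

The reflected p-component vanishes when tan θ_B = n₂/n₁.
Here n₂/n₁ = 1.510/1.582 = 0.9545, and Brewster's law gives tan θ_B = n₂/n₁. Taking the arctangent, θ_B = 43.67°.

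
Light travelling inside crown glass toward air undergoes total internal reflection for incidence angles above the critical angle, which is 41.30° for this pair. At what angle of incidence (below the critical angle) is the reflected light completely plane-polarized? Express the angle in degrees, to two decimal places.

At the critical angle sin θ_c = n₂/n₁, giving n₂/n₁ = sin 41.30° = 0.6600.
Then tan θ_B = n₂/n₁ = 0.6600, so θ_B = arctan 0.6600 = 33.42°.

θ_B ≈ 33.42°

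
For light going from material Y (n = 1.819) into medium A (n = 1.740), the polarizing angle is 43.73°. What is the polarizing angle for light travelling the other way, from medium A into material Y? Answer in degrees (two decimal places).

Reversing the direction swaps n₁ and n₂, so tan θ_B' = 1/tan θ_B and θ_B' = 90° − θ_B.
Hence θ_B' = 90° − 43.73° = 46.27°.

θ_B' ≈ 46.27°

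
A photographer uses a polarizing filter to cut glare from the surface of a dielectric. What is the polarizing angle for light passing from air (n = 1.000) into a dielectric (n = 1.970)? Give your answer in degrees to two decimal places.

θ_B ≈ 63.09°

At Brewster's angle the reflected and refracted rays are perpendicular, which with Snell's law gives tan θ_B = n₂/n₁.
Here n₂/n₁ = 1.970/1.000 = 1.9700, and Brewster's law gives tan θ_B = n₂/n₁.
θ_B = arctan(1.9700) = 63.09°.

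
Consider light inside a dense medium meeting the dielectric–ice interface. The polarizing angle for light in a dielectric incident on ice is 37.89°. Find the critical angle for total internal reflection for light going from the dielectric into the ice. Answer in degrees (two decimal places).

From Brewster, n₂/n₁ = tan θ_B = tan 37.89° = 0.7782.
Then sin θ_c = n₂/n₁ = 0.7782, so θ_c = arcsin 0.7782 = 51.10°.

θ_c ≈ 51.10°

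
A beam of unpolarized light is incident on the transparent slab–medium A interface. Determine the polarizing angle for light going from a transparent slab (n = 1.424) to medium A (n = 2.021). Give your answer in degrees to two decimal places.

θ_B ≈ 54.83°

The reflected p-component vanishes when tan θ_B = n₂/n₁.
Here n₂/n₁ = 2.021/1.424 = 1.4192, and Brewster's law gives tan θ_B = n₂/n₁.
θ_B = arctan(1.4192) = 54.83°.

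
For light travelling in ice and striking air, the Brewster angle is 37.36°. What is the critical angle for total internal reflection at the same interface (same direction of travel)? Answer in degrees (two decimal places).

θ_c ≈ 49.77°

From Brewster, n₂/n₁ = tan θ_B = tan 37.36° = 0.7635.
Then sin θ_c = n₂/n₁ = 0.7635, so θ_c = arcsin 0.7635 = 49.77°.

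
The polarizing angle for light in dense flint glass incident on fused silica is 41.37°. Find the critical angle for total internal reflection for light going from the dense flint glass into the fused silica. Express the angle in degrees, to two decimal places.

θ_c ≈ 61.73°

n₂/n₁ = tan 41.37° = 0.8807; the critical angle satisfies sin θ_c = n₂/n₁.
θ_c = arcsin(0.8807) = 61.73°.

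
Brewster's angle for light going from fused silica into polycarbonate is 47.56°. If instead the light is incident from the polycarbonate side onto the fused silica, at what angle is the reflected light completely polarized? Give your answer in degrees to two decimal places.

θ_B' ≈ 42.44°

The two Brewster angles are complementary: θ_B' = 90° − θ_B = 90° − 47.56° = 42.44°.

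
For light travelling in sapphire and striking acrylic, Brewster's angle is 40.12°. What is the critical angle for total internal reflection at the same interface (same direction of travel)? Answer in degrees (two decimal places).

tan θ_B = n₂/n₁ = tan 40.12° = 0.8427.
Total internal reflection: sin θ_c = n₂/n₁ = 0.8427.
θ_c = arcsin(0.8427) = 57.42°.

θ_c ≈ 57.42°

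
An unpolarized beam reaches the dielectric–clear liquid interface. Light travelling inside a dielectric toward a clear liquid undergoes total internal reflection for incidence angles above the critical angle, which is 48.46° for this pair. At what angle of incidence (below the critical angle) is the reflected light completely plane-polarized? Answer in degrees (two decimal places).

At the critical angle sin θ_c = n₂/n₁, giving n₂/n₁ = sin 48.46° = 0.7485.
Then tan θ_B = n₂/n₁ = 0.7485, so θ_B = arctan 0.7485 = 36.81°.

θ_B ≈ 36.81°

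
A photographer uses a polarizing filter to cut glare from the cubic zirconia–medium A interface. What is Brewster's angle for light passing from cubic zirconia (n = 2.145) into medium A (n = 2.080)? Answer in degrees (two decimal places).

θ_B ≈ 44.12°

At Brewster's angle the reflected and refracted rays are perpendicular, which with Snell's law gives tan θ_B = n₂/n₁.
Brewster's condition: tan θ_B = n₂/n₁ = 2.080/2.145 = 0.9697.
θ_B = arctan(0.9697) = 44.12°.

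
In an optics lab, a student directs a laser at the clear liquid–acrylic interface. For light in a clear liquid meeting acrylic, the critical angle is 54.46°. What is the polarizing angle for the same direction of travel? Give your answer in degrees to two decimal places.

n₂/n₁ = sin θ_c = sin 54.46° = 0.8137.
tan θ_B equals the same ratio, so θ_B = arctan(0.8137) = 39.14°.

θ_B ≈ 39.14°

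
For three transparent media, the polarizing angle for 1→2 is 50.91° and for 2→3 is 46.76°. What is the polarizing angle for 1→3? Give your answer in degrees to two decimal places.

θ_B ≈ 52.62°

n₂/n₁ = tan 50.91° = 1.2309 and n₃/n₂ = tan 46.76° = 1.0634.
So n₃/n₁ = (n₂/n₁)(n₃/n₂) = 1.2309 × 1.0634 = 1.3090.
θ_B(1→3) = arctan(1.3090) = 52.62°.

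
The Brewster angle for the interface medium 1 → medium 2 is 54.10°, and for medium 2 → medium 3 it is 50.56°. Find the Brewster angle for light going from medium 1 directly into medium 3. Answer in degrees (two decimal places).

Each Brewster angle gives a ratio: n₂/n₁ = tan 54.10° = 1.3814, n₃/n₂ = tan 50.56° = 1.2157.
So n₃/n₁ = (n₂/n₁)(n₃/n₂) = 1.3814 × 1.2157 = 1.6794.
θ_B(1→3) = arctan(1.6794) = 59.23°.

θ_B ≈ 59.23°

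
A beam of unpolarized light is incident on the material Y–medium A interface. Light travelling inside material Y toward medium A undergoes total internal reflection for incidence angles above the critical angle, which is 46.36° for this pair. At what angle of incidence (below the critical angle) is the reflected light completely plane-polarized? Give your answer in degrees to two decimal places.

n₂/n₁ = sin θ_c = sin 46.36° = 0.7237.
tan θ_B equals the same ratio, so θ_B = arctan(0.7237) = 35.89°.

θ_B ≈ 35.89°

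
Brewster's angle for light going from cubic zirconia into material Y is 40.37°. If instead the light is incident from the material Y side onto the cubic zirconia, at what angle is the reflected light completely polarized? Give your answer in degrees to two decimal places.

θ_B' ≈ 49.63°

tan θ_B' = n₁/n₂ = 1/tan θ_B, so θ_B' = 90° − θ_B.
θ_B' = 90° − 40.37° = 49.63°.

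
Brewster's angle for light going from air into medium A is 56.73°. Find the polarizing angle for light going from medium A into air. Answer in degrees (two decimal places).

The two Brewster angles are complementary: θ_B' = 90° − θ_B = 90° − 56.73° = 33.27°.

θ_B' ≈ 33.27°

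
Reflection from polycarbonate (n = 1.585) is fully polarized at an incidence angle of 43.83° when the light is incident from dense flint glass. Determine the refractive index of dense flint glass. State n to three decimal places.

At Brewster's angle, tan θ_B = n₂/n₁ with n₁ on the incident side (dense flint glass) and n₂ on the transmitted side (polycarbonate).
n₁ = n₂ / tan θ_B = 1.585 / tan 43.83° = 1.651.

n ≈ 1.651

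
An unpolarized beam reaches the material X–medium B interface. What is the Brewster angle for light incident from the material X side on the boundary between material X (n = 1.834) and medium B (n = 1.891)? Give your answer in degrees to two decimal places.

At Brewster's angle the reflected and refracted rays are perpendicular, which with Snell's law gives tan θ_B = n₂/n₁.
tan θ_B = n₂/n₁ = 1.891/1.834 = 1.0311.
θ_B = arctan(1.0311) = 45.88°.

θ_B ≈ 45.88°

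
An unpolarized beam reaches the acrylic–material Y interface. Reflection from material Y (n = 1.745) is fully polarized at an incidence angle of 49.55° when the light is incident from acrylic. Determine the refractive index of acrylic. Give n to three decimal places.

n ≈ 1.488

Brewster's law: tan θ_B = n₂/n₁ (light incident in acrylic, refracted into material Y).
n₁ = n₂ / tan θ_B = 1.745 / tan 49.55° = 1.488.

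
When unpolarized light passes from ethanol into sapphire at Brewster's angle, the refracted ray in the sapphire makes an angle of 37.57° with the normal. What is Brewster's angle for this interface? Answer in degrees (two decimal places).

At Brewster's angle the reflected and refracted rays are perpendicular, so θ_B + θ_t = 90°.
θ_B = 90° − 37.57° = 52.43°.

θ_B ≈ 52.43°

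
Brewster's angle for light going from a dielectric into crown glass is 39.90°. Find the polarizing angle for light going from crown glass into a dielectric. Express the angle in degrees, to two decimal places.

The two Brewster angles are complementary: θ_B' = 90° − θ_B = 90° − 39.90° = 50.10°.

θ_B' ≈ 50.10°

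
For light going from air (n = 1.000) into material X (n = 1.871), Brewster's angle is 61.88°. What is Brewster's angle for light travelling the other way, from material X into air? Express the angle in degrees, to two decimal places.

Reversing the direction swaps n₁ and n₂, so tan θ_B' = 1/tan θ_B and θ_B' = 90° − θ_B.
Hence θ_B' = 90° − 61.88° = 28.12°.

θ_B' ≈ 28.12°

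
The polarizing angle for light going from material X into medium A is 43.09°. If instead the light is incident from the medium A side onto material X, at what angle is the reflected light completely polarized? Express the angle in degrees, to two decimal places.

The two Brewster angles are complementary: θ_B' = 90° − θ_B = 90° − 43.09° = 46.91°.

θ_B' ≈ 46.91°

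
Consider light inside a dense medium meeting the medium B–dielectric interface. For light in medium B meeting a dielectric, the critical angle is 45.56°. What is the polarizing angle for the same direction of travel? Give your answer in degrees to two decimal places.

θ_B ≈ 35.53°

n₂/n₁ = sin θ_c = sin 45.56° = 0.7140.
tan θ_B equals the same ratio, so θ_B = arctan(0.7140) = 35.53°.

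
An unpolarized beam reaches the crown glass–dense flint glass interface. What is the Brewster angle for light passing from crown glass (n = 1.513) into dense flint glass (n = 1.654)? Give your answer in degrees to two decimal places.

θ_B ≈ 47.55°

tan θ_B = n₂/n₁ = 1.654/1.513 = 1.0932.
θ_B = arctan(1.0932) = 47.55°.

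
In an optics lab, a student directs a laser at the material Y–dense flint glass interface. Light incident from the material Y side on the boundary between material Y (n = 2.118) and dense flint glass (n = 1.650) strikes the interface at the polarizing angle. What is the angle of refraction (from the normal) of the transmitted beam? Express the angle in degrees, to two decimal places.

θ_B = arctan(n₂/n₁) = arctan(1.650/2.118) = 37.92°.
The refracted ray is perpendicular to the reflected ray, so θ_t = 90° − θ_B = 52.08°.

θ_t ≈ 52.08°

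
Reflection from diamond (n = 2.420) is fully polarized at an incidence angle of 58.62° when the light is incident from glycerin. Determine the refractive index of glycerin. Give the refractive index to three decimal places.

Full polarization of the reflected beam means tan θ_B = n₂/n₁, where n₁ is the incident medium (glycerin).
n₁ = n₂ / tan θ_B = 2.420 / tan 58.62° = 1.476.

n ≈ 1.476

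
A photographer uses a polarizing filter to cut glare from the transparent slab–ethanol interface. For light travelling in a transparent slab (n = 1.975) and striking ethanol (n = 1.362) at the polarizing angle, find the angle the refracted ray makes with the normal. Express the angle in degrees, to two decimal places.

First find Brewster's angle: tan θ_B = 1.362/1.975 = 0.6896, giving θ_B = 34.59°.
The refracted ray is perpendicular to the reflected ray, so θ_t = 90° − θ_B = 55.41°.

θ_t ≈ 55.41°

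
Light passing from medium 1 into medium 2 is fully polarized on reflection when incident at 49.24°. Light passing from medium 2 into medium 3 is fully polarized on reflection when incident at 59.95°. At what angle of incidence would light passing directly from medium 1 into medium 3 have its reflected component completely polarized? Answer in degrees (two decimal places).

θ_B ≈ 63.50°

tan θ_B(1→2) = n₂/n₁ = tan 49.24° = 1.1601.
tan θ_B(2→3) = n₃/n₂ = tan 59.95° = 1.7286.
So n₃/n₁ = (n₂/n₁)(n₃/n₂) = 1.1601 × 1.7286 = 2.0054.
θ_B(1→3) = arctan(2.0054) = 63.50°.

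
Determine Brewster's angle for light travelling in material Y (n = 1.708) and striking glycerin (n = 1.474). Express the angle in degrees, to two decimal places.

Here n₂/n₁ = 1.474/1.708 = 0.8630, and Brewster's law gives tan θ_B = n₂/n₁.
So θ_B = arctan 0.8630 = 40.79°.

θ_B ≈ 40.79°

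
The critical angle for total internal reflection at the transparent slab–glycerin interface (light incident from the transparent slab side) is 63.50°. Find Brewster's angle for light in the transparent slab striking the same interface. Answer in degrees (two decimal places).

sin θ_c = n₂/n₁, so n₂/n₁ = sin 63.50° = 0.8949.
Brewster: tan θ_B = n₂/n₁ = 0.8949.
θ_B = arctan(0.8949) = 41.83°.

θ_B ≈ 41.83°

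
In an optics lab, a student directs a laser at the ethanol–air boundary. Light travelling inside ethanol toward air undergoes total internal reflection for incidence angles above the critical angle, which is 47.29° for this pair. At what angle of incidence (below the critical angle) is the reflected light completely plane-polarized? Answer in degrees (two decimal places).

n₂/n₁ = sin θ_c = sin 47.29° = 0.7348.
tan θ_B equals the same ratio, so θ_B = arctan(0.7348) = 36.31°.

θ_B ≈ 36.31°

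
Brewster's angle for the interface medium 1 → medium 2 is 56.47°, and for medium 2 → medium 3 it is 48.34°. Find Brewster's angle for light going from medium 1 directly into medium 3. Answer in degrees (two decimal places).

tan θ_B(1→2) = n₂/n₁ = tan 56.47° = 1.5091.
tan θ_B(2→3) = n₃/n₂ = tan 48.34° = 1.1240.
n₃/n₁ = 1.6962. Then tan θ_B(1→3) = n₃/n₁, so θ_B(1→3) = arctan(1.6962) = 59.48°.

θ_B ≈ 59.48°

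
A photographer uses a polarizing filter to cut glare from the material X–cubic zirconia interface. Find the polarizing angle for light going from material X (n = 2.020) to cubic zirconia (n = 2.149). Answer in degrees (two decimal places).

θ_B ≈ 46.77°

Here n₂/n₁ = 2.149/2.020 = 1.0639, and Brewster's law gives tan θ_B = n₂/n₁. Taking the arctangent, θ_B = 46.77°.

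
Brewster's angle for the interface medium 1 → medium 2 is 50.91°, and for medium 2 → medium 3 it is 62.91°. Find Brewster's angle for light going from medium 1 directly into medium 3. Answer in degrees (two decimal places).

tan θ_B(1→2) = n₂/n₁ = tan 50.91° = 1.2309.
tan θ_B(2→3) = n₃/n₂ = tan 62.91° = 1.9550.
Multiplying, n₃/n₁ = 1.2309 × 1.9550 = 2.4065, and θ_B(1→3) = arctan 2.4065 = 67.44°.

θ_B ≈ 67.44°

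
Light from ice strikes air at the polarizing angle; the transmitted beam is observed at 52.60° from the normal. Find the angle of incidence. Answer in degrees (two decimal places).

Since the reflected and refracted rays are at right angles at the polarizing angle, θ_B + θ_t = 90°.
θ_B = 90° − 52.60° = 37.40°.

θ_B ≈ 37.40°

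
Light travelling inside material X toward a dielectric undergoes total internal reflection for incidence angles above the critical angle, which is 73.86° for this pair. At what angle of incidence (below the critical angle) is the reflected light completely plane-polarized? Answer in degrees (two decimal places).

n₂/n₁ = sin θ_c = sin 73.86° = 0.9606.
tan θ_B equals the same ratio, so θ_B = arctan(0.9606) = 43.85°.

θ_B ≈ 43.85°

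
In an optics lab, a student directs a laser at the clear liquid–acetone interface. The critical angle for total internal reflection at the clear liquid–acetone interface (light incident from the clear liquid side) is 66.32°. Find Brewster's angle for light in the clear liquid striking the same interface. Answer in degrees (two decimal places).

sin θ_c = n₂/n₁, so n₂/n₁ = sin 66.32° = 0.9158.
Brewster: tan θ_B = n₂/n₁ = 0.9158.
θ_B = arctan(0.9158) = 42.48°.

θ_B ≈ 42.48°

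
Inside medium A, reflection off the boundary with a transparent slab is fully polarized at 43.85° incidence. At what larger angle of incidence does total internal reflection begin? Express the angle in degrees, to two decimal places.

From Brewster, n₂/n₁ = tan θ_B = tan 43.85° = 0.9606.
Then sin θ_c = n₂/n₁ = 0.9606, so θ_c = arcsin 0.9606 = 73.87°.

θ_c ≈ 73.87°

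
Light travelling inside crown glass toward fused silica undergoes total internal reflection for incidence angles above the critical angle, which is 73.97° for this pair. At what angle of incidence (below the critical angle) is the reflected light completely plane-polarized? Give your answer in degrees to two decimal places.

θ_B ≈ 43.86°

At the critical angle sin θ_c = n₂/n₁, giving n₂/n₁ = sin 73.97° = 0.9611.
Then tan θ_B = n₂/n₁ = 0.9611, so θ_B = arctan 0.9611 = 43.86°.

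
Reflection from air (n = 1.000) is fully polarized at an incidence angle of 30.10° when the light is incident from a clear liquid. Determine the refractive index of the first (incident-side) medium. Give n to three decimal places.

Full polarization of the reflected beam means tan θ_B = n₂/n₁, where n₁ is the incident medium (a clear liquid).
n₁ = n₂ / tan θ_B = 1.000 / tan 30.10° = 1.725.

n ≈ 1.725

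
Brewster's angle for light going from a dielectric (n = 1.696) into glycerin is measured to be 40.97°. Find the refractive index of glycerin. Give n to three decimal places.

n ≈ 1.473

Full polarization of the reflected beam means tan θ_B = n₂/n₁, where n₁ is the incident medium (a dielectric).
n₂ = n₁ tan θ_B = 1.696 × tan 40.97° = 1.473.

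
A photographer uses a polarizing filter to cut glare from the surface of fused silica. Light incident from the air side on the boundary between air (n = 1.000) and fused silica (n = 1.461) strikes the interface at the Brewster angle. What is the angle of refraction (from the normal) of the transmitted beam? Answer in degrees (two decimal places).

First find Brewster's angle: tan θ_B = 1.461/1.000 = 1.4610, giving θ_B = 55.61°.
Since θ_B + θ_t = 90° at Brewster incidence, θ_t = 90° − 55.61° = 34.39°.

θ_t ≈ 34.39°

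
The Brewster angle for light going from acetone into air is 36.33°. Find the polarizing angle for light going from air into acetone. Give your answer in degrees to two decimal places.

θ_B' ≈ 53.67°

Reversing the direction swaps n₁ and n₂, so tan θ_B' = 1/tan θ_B and θ_B' = 90° − θ_B.
Hence θ_B' = 90° − 36.33° = 53.67°.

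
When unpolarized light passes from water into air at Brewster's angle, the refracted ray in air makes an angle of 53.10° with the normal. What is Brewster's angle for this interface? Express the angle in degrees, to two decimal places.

θ_B ≈ 36.90°

Brewster's condition makes the reflected and refracted beams perpendicular: θ_B + θ_t = 90°.
θ_B = 90° − 53.10° = 36.90°.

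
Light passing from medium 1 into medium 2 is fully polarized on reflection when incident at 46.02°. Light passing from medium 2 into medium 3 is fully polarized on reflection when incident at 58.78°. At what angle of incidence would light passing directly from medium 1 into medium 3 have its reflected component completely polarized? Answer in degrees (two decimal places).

θ_B ≈ 59.68°

n₂/n₁ = tan 46.02° = 1.0363 and n₃/n₂ = tan 58.78° = 1.6499.
n₃/n₁ = 1.7097. Then tan θ_B(1→3) = n₃/n₁, so θ_B(1→3) = arctan(1.7097) = 59.68°.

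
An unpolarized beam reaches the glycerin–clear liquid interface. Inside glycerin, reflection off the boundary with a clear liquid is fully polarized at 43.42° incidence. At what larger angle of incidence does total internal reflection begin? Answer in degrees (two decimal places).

From Brewster, n₂/n₁ = tan θ_B = tan 43.42° = 0.9463.
Then sin θ_c = n₂/n₁ = 0.9463, so θ_c = arcsin 0.9463 = 71.14°.

θ_c ≈ 71.14°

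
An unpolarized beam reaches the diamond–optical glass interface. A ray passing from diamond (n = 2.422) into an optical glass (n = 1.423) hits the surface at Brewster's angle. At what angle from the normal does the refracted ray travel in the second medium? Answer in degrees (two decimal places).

tan θ_B = n₂/n₁ = 1.423/2.422 = 0.5875, so θ_B = 30.44°.
Since θ_B + θ_t = 90° at Brewster incidence, θ_t = 90° − 30.44° = 59.56°.

θ_t ≈ 59.56°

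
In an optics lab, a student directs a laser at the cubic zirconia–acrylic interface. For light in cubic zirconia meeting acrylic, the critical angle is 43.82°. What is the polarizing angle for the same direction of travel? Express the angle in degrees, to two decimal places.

sin θ_c = n₂/n₁, so n₂/n₁ = sin 43.82° = 0.6924.
Brewster: tan θ_B = n₂/n₁ = 0.6924.
θ_B = arctan(0.6924) = 34.70°.

θ_B ≈ 34.70°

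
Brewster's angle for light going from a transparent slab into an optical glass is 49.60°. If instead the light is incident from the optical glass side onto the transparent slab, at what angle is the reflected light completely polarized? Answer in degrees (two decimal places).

θ_B' ≈ 40.40°

Reversing the direction swaps n₁ and n₂, so tan θ_B' = 1/tan θ_B and θ_B' = 90° − θ_B.
Hence θ_B' = 90° − 49.60° = 40.40°.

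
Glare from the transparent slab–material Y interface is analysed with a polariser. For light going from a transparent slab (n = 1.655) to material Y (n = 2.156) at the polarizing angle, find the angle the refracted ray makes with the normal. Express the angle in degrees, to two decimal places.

θ_t ≈ 37.51°

tan θ_B = n₂/n₁ = 2.156/1.655 = 1.3027, so θ_B = 52.49°.
The refracted ray is perpendicular to the reflected ray, so θ_t = 90° − θ_B = 37.51°.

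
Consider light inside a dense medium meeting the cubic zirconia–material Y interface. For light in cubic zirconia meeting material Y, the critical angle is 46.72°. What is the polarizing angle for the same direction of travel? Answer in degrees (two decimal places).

At the critical angle sin θ_c = n₂/n₁, giving n₂/n₁ = sin 46.72° = 0.7280.
Then tan θ_B = n₂/n₁ = 0.7280, so θ_B = arctan 0.7280 = 36.06°.

θ_B ≈ 36.06°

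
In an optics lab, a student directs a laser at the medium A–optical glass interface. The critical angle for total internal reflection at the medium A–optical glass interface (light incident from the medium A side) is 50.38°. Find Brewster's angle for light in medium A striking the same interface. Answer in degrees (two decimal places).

θ_B ≈ 37.61°

sin θ_c = n₂/n₁, so n₂/n₁ = sin 50.38° = 0.7703.
Brewster: tan θ_B = n₂/n₁ = 0.7703.
θ_B = arctan(0.7703) = 37.61°.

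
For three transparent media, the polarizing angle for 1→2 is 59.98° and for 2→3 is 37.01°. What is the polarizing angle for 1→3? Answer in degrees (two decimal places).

θ_B ≈ 52.53°

n₂/n₁ = tan 59.98° = 1.7307 and n₃/n₂ = tan 37.01° = 0.7538.
So n₃/n₁ = (n₂/n₁)(n₃/n₂) = 1.7307 × 0.7538 = 1.3046.
θ_B(1→3) = arctan(1.3046) = 52.53°.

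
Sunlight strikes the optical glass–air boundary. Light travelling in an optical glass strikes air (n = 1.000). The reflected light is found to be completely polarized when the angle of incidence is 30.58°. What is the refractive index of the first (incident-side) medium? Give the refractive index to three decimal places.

n ≈ 1.692

Full polarization of the reflected beam means tan θ_B = n₂/n₁, where n₁ is the incident medium (an optical glass).
n₁ = n₂ / tan θ_B = 1.000 / tan 30.58° = 1.692.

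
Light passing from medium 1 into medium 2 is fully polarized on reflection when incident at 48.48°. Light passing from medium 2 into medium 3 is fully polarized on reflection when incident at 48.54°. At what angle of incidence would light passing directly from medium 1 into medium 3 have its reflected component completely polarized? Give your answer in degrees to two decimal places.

θ_B ≈ 51.97°

Each Brewster angle gives a ratio: n₂/n₁ = tan 48.48° = 1.1295, n₃/n₂ = tan 48.54° = 1.1319.
Multiplying, n₃/n₁ = 1.1295 × 1.1319 = 1.2785, and θ_B(1→3) = arctan 1.2785 = 51.97°.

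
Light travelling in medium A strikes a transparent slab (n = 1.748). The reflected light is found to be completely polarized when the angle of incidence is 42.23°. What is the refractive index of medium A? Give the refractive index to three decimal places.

n ≈ 1.926

Full polarization of the reflected beam means tan θ_B = n₂/n₁, where n₁ is the incident medium (medium A).
n₁ = n₂ / tan θ_B = 1.748 / tan 42.23° = 1.926.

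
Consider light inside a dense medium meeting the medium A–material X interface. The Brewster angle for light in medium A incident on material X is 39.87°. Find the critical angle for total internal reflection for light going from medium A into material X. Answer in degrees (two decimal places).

n₂/n₁ = tan 39.87° = 0.8352; the critical angle satisfies sin θ_c = n₂/n₁.
θ_c = arcsin(0.8352) = 56.64°.

θ_c ≈ 56.64°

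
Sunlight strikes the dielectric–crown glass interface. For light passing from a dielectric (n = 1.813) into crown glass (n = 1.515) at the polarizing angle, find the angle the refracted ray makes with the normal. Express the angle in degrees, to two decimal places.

First find Brewster's angle: tan θ_B = 1.515/1.813 = 0.8356, giving θ_B = 39.88°.
The refracted ray is perpendicular to the reflected ray, so θ_t = 90° − θ_B = 50.12°.

θ_t ≈ 50.12°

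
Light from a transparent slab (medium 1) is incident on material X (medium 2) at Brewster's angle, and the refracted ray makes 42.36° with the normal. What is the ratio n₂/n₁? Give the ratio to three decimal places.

θ_B + θ_t = 90°, so θ_B = 90° − 42.36° = 47.64°.
tan θ_B = n₂/n₁, so n₂/n₁ = tan 47.64° = 1.097.

n₂/n₁ ≈ 1.097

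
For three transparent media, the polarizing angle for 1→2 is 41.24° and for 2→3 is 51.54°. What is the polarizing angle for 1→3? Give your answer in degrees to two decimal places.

θ_B ≈ 47.82°

n₂/n₁ = tan 41.24° = 0.8767 and n₃/n₂ = tan 51.54° = 1.2590.
So n₃/n₁ = (n₂/n₁)(n₃/n₂) = 0.8767 × 1.2590 = 1.1037.
θ_B(1→3) = arctan(1.1037) = 47.82°.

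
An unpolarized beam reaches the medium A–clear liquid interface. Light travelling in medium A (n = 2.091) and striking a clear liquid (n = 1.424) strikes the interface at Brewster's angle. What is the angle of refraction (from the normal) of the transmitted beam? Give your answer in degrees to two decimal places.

θ_B = arctan(n₂/n₁) = arctan(1.424/2.091) = 34.26°.
The refracted ray is perpendicular to the reflected ray, so θ_t = 90° − θ_B = 55.74°.

θ_t ≈ 55.74°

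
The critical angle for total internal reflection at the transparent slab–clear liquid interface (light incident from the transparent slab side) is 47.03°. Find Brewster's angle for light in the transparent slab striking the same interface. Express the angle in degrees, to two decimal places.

θ_B ≈ 36.19°

n₂/n₁ = sin θ_c = sin 47.03° = 0.7317.
tan θ_B equals the same ratio, so θ_B = arctan(0.7317) = 36.19°.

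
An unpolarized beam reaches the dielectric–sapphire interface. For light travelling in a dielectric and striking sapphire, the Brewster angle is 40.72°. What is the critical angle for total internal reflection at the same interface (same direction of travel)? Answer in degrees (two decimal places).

θ_c ≈ 59.40°

tan θ_B = n₂/n₁ = tan 40.72° = 0.8607.
Total internal reflection: sin θ_c = n₂/n₁ = 0.8607.
θ_c = arcsin(0.8607) = 59.40°.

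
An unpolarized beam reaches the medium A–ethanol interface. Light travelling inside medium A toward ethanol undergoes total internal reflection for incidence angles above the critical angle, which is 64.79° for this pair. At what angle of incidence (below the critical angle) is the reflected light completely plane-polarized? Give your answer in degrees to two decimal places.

θ_B ≈ 42.14°

sin θ_c = n₂/n₁, so n₂/n₁ = sin 64.79° = 0.9048.
Brewster: tan θ_B = n₂/n₁ = 0.9048.
θ_B = arctan(0.9048) = 42.14°.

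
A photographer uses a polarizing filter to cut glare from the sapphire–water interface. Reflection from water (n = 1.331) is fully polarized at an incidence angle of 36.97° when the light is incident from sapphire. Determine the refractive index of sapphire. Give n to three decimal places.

Full polarization of the reflected beam means tan θ_B = n₂/n₁, where n₁ is the incident medium (sapphire).
n₁ = n₂ / tan θ_B = 1.331 / tan 36.97° = 1.768.

n ≈ 1.768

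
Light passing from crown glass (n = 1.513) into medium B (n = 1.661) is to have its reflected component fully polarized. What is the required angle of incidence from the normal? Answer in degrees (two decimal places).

θ_B ≈ 47.67°

Here n₂/n₁ = 1.661/1.513 = 1.0978, and Brewster's law gives tan θ_B = n₂/n₁.
So θ_B = arctan 1.0978 = 47.67°.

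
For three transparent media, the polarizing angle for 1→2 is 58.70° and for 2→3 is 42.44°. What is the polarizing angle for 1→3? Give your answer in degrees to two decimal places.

Each Brewster angle gives a ratio: n₂/n₁ = tan 58.70° = 1.6447, n₃/n₂ = tan 42.44° = 0.9144.
n₃/n₁ = 1.5039. Then tan θ_B(1→3) = n₃/n₁, so θ_B(1→3) = arctan(1.5039) = 56.38°.

θ_B ≈ 56.38°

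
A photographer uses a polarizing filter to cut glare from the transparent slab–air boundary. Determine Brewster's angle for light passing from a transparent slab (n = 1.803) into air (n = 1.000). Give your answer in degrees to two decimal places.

At Brewster's angle the reflected and refracted rays are perpendicular, which with Snell's law gives tan θ_B = n₂/n₁.
Here n₂/n₁ = 1.000/1.803 = 0.5546, and Brewster's law gives tan θ_B = n₂/n₁. Taking the arctangent, θ_B = 29.01°.

θ_B ≈ 29.01°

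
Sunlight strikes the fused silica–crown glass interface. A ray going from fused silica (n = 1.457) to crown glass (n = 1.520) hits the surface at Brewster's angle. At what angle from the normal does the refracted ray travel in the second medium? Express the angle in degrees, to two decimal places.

θ_t ≈ 43.79°

tan θ_B = n₂/n₁ = 1.520/1.457 = 1.0432, so θ_B = 46.21°.
Since θ_B + θ_t = 90° at Brewster incidence, θ_t = 90° − 46.21° = 43.79°.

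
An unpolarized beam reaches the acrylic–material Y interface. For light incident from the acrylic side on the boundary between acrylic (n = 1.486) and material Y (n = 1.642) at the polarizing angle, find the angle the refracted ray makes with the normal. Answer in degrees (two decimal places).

θ_t ≈ 42.14°

tan θ_B = n₂/n₁ = 1.642/1.486 = 1.1050, so θ_B = 47.86°.
Since θ_B + θ_t = 90° at Brewster incidence, θ_t = 90° − 47.86° = 42.14°.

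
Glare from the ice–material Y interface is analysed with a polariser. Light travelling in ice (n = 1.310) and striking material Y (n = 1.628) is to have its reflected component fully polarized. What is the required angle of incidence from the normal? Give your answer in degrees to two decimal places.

θ_B ≈ 51.18°

tan θ_B = n₂/n₁ = 1.628/1.310 = 1.2427. Taking the arctangent, θ_B = 51.18°.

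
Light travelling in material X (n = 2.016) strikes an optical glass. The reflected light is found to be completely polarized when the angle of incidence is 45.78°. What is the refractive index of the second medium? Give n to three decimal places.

n ≈ 2.072

Full polarization of the reflected beam means tan θ_B = n₂/n₁, where n₁ is the incident medium (material X).
n₂ = n₁ tan θ_B = 2.016 × tan 45.78° = 2.072.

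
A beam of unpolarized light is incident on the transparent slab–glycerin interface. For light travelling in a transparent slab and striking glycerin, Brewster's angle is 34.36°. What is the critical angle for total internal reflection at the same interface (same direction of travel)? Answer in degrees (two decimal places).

θ_c ≈ 43.13°

From Brewster, n₂/n₁ = tan θ_B = tan 34.36° = 0.6837.
Then sin θ_c = n₂/n₁ = 0.6837, so θ_c = arcsin 0.6837 = 43.13°.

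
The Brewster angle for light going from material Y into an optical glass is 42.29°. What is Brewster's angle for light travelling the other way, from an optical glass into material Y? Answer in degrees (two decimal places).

The two Brewster angles are complementary: θ_B' = 90° − θ_B = 90° − 42.29° = 47.71°.

θ_B' ≈ 47.71°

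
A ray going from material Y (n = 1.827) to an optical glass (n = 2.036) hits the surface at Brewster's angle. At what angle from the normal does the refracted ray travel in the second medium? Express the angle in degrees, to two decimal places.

θ_B = arctan(n₂/n₁) = arctan(2.036/1.827) = 48.10°.
At Brewster's angle the reflected and refracted rays are perpendicular, so θ_t = 90° − θ_B = 90° − 48.10° = 41.90°.

θ_t ≈ 41.90°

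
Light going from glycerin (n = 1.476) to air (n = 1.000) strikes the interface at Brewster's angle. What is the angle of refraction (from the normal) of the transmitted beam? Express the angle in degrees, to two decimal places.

tan θ_B = n₂/n₁ = 1.000/1.476 = 0.6775, so θ_B = 34.12°.
The refracted ray is perpendicular to the reflected ray, so θ_t = 90° − θ_B = 55.88°.

θ_t ≈ 55.88°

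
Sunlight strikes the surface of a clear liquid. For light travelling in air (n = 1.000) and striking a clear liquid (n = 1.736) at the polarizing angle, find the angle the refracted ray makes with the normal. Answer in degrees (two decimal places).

First find Brewster's angle: tan θ_B = 1.736/1.000 = 1.7360, giving θ_B = 60.06°.
The refracted ray is perpendicular to the reflected ray, so θ_t = 90° − θ_B = 29.94°.

θ_t ≈ 29.94°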